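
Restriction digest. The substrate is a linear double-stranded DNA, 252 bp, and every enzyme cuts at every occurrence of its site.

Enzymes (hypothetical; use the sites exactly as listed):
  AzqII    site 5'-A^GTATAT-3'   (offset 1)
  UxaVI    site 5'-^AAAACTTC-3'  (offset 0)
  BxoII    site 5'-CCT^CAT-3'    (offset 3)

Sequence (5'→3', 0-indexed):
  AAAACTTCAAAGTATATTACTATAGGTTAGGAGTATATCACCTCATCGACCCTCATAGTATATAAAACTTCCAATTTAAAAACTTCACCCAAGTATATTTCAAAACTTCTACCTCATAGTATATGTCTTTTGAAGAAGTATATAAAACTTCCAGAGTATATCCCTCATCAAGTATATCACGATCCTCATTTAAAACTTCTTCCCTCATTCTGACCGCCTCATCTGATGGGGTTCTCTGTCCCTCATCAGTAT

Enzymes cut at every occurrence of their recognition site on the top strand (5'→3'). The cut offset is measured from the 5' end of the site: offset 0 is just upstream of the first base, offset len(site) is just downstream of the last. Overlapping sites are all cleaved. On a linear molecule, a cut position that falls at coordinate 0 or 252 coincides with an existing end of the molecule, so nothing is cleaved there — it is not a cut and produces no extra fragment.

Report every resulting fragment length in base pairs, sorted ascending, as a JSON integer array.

Scan for sites:
  AzqII AGTATAT/1: at [10, 31, 56, 91, 117, 136, 154, 170] ⇒ [11, 32, 57, 92, 118, 137, 155, 171]
  UxaVI AAAACTTC/0: at [0, 63, 78, 101, 143, 191] ⇒ [63, 78, 101, 143, 191] (position 0 is a terminus of the linear molecule — no cut)
  BxoII CCTCAT/3: at [40, 50, 111, 162, 183, 202, 216, 240] ⇒ [43, 53, 114, 165, 186, 205, 219, 243]

All cut coordinates (distinct, sorted): [11, 32, 43, 53, 57, 63, 78, 92, 101, 114, 118, 137, 143, 155, 165, 171, 186, 191, 205, 219, 243]

Fragments:
  [0,11): 11 bp
  [11,32): 21 bp
  [32,43): 11 bp
  [43,53): 10 bp
  [53,57): 4 bp
  [57,63): 6 bp
  [63,78): 15 bp
  [78,92): 14 bp
  [92,101): 9 bp
  [101,114): 13 bp
  [114,118): 4 bp
  [118,137): 19 bp
  [137,143): 6 bp
  [143,155): 12 bp
  [155,165): 10 bp
  [165,171): 6 bp
  [171,186): 15 bp
  [186,191): 5 bp
  [191,205): 14 bp
  [205,219): 14 bp
  [219,243): 24 bp
  [243,252): 9 bp

[4,4,5,6,6,6,9,9,10,10,11,11,12,13,14,14,14,15,15,19,21,24]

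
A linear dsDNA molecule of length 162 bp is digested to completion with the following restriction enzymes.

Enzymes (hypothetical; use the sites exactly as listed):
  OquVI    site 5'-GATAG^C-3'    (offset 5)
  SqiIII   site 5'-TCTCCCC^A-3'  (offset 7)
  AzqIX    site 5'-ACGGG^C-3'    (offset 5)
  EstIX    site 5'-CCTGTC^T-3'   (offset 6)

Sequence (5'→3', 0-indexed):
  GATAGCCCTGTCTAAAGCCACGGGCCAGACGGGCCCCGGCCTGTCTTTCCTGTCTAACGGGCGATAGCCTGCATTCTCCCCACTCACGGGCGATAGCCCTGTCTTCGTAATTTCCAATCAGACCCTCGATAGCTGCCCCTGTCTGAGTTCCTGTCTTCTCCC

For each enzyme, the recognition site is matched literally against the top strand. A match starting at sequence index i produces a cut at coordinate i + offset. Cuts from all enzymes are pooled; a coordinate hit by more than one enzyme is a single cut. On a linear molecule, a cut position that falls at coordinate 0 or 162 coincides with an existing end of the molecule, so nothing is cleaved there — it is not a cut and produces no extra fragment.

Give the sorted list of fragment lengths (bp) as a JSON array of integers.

Site scan:
  OquVI (GATAGC, off=5): starts [0, 62, 91, 127] → cuts [5, 67, 96, 132]
  SqiIII (TCTCCCCA, off=7): starts [74] → cuts [81]
  AzqIX (ACGGGC, off=5): starts [19, 28, 56, 85] → cuts [24, 33, 61, 90]
  EstIX (CCTGTCT, off=6): starts [6, 39, 48, 97, 137, 149] → cuts [12, 45, 54, 103, 143, 155]

All cut coordinates (distinct, sorted): [5, 12, 24, 33, 45, 54, 61, 67, 81, 90, 96, 103, 132, 143, 155]

Fragment lengths:
  [0,5): 5 bp
  [5,12): 7 bp
  [12,24): 12 bp
  [24,33): 9 bp
  [33,45): 12 bp
  [45,54): 9 bp
  [54,61): 7 bp
  [61,67): 6 bp
  [67,81): 14 bp
  [81,90): 9 bp
  [90,96): 6 bp
  [96,103): 7 bp
  [103,132): 29 bp
  [132,143): 11 bp
  [143,155): 12 bp
  [155,162): 7 bp

[5,6,6,7,7,7,7,9,9,9,11,12,12,12,14,29]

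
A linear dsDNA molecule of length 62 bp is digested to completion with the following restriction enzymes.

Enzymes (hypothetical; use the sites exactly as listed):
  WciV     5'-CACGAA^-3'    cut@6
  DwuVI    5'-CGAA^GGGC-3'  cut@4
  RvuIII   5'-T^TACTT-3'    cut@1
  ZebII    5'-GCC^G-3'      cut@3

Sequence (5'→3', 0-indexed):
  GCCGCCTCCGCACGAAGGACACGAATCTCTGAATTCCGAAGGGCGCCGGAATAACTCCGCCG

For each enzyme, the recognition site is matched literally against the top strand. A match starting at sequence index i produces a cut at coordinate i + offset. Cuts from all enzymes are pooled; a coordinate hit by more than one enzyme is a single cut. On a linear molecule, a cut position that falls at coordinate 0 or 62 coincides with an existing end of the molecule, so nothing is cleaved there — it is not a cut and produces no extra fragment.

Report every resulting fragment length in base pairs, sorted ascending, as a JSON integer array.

Site scan:
  WciV (CACGAA, off=6): starts [10, 19] → cuts [16, 25]
  DwuVI (CGAAGGGC, off=4): starts [36] → cuts [40]
  RvuIII (TTACTT, off=1): no sites
  ZebII (GCCG, off=3): starts [0, 44, 58] → cuts [3, 47, 61]

All cut coordinates (distinct, sorted): [3, 16, 25, 40, 47, 61]

Fragment lengths:
  [0,3): 3 bp
  [3,16): 13 bp
  [16,25): 9 bp
  [25,40): 15 bp
  [40,47): 7 bp
  [47,61): 14 bp
  [61,62): 1 bp

[1,3,7,9,13,14,15]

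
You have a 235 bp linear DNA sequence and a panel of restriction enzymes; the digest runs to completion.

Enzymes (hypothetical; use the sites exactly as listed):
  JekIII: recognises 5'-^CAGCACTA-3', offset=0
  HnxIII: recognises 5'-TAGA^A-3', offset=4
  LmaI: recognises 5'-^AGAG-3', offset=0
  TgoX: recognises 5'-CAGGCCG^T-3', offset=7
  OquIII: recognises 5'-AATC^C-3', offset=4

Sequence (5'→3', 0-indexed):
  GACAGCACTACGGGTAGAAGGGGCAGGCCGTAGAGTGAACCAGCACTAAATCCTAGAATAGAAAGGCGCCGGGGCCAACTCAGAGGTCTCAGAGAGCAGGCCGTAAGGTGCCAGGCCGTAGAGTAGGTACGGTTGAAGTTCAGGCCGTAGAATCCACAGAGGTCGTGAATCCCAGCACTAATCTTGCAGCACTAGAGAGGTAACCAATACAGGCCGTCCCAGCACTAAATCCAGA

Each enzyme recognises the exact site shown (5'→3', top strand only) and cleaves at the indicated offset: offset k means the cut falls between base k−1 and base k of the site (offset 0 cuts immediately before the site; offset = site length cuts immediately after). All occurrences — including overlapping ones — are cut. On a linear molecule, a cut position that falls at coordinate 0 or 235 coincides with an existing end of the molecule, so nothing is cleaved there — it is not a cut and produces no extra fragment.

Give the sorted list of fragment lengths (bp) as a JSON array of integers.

Per-enzyme occurrences:
  JekIII (CAGCACTA, off=0): starts [2, 40, 172, 186, 219] → cuts [2, 40, 172, 186, 219]
  HnxIII (TAGAA, off=4): starts [14, 53, 58, 147] → cuts [18, 57, 62, 151]
  LmaI (AGAG, off=0): starts [31, 81, 90, 92, 119, 157, 193, 195] → cuts [31, 81, 90, 92, 119, 157, 193, 195]
  TgoX (CAGGCCGT, off=7): starts [23, 96, 111, 140, 209] → cuts [30, 103, 118, 147, 216]
  OquIII (AATCC, off=4): starts [48, 150, 167, 227] → cuts [52, 154, 171, 231]

Pooled cuts: [2, 18, 30, 31, 40, 52, 57, 62, 81, 90, 92, 103, 118, 119, 147, 151, 154, 157, 171, 172, 186, 193, 195, 216, 219, 231]

Fragment lengths:
  [0,2): 2 bp
  [2,18): 16 bp
  [18,30): 12 bp
  [30,31): 1 bp
  [31,40): 9 bp
  [40,52): 12 bp
  [52,57): 5 bp
  [57,62): 5 bp
  [62,81): 19 bp
  [81,90): 9 bp
  [90,92): 2 bp
  [92,103): 11 bp
  [103,118): 15 bp
  [118,119): 1 bp
  [119,147): 28 bp
  [147,151): 4 bp
  [151,154): 3 bp
  [154,157): 3 bp
  [157,171): 14 bp
  [171,172): 1 bp
  [172,186): 14 bp
  [186,193): 7 bp
  [193,195): 2 bp
  [195,216): 21 bp
  [216,219): 3 bp
  [219,231): 12 bp
  [231,235): 4 bp

[1,1,1,2,2,2,3,3,3,4,4,5,5,7,9,9,11,12,12,12,14,14,15,16,19,21,28]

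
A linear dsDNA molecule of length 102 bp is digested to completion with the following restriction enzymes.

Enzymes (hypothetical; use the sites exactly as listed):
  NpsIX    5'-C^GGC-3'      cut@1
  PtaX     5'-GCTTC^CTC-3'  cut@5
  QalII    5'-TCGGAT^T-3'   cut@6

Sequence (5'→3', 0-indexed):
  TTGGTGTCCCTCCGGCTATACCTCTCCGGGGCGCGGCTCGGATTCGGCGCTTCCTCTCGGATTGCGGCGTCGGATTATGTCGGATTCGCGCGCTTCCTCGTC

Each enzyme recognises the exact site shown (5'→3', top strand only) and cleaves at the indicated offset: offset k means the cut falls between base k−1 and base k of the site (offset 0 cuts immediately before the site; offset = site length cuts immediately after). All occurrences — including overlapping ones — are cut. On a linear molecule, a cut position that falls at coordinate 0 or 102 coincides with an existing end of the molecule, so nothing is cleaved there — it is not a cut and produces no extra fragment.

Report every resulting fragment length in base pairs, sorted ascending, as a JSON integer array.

[2,3,6,8,9,9,10,10,11,13,21]

Scan for sites:
  NpsIX CGGC/1: at [12, 33, 44, 64] ⇒ [13, 34, 45, 65]
  PtaX GCTTCCTC/5: at [48, 91] ⇒ [53, 96]
  QalII TCGGATT/6: at [37, 56, 69, 79] ⇒ [43, 62, 75, 85]

All cut coordinates (distinct, sorted): [13, 34, 43, 45, 53, 62, 65, 75, 85, 96]

Fragment lengths:
  [0,13): 13 bp
  [13,34): 21 bp
  [34,43): 9 bp
  [43,45): 2 bp
  [45,53): 8 bp
  [53,62): 9 bp
  [62,65): 3 bp
  [65,75): 10 bp
  [75,85): 10 bp
  [85,96): 11 bp
  [96,102): 6 bp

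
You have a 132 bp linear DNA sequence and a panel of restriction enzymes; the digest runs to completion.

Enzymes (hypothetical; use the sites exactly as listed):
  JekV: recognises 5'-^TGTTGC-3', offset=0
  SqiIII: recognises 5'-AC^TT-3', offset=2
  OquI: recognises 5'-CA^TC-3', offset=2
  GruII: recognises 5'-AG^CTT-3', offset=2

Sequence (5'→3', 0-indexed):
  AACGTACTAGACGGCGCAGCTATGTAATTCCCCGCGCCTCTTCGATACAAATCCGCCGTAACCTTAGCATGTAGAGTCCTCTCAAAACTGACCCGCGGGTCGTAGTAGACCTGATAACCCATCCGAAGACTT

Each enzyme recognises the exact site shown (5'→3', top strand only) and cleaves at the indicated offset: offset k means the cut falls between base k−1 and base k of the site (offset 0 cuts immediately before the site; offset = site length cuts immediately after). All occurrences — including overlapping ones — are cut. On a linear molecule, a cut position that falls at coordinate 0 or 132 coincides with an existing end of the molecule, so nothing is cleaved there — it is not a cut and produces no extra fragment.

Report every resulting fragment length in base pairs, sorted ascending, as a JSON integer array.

Per-enzyme occurrences:
  JekV (TGTTGC, off=0): no sites
  SqiIII ACTT/2: at [128] ⇒ [130]
  OquI CATC/2: at [119] ⇒ [121]
  GruII (AGCTT, off=2): no sites

Pooled cuts: [121, 130]

Fragment lengths:
  [0,121): 121 bp
  [121,130): 9 bp
  [130,132): 2 bp

[2,9,121]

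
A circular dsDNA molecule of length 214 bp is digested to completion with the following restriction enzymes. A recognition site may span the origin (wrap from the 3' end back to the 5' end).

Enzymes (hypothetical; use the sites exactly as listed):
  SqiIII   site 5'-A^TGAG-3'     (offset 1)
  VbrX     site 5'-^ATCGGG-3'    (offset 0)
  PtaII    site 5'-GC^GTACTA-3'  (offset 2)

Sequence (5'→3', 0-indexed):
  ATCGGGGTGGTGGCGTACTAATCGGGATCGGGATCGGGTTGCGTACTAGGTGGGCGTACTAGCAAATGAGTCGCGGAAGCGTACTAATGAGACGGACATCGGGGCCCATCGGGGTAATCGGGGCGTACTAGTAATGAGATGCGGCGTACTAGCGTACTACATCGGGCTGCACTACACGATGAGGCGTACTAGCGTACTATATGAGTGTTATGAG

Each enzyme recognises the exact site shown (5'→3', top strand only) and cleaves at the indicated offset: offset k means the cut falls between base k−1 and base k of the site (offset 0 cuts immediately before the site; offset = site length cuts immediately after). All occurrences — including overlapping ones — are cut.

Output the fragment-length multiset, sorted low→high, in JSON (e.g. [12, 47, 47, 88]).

[4,6,6,6,6,7,7,8,8,8,8,9,9,10,10,10,10,11,11,13,14,14,19]

Per-enzyme occurrences:
  SqiIII ATGAG/1: at [65, 86, 133, 178, 200, 209] ⇒ [66, 87, 134, 179, 201, 210]
  VbrX ATCGGG/0: at [0, 20, 26, 32, 97, 107, 116, 160] ⇒ [0, 20, 26, 32, 97, 107, 116, 160]
  PtaII GCGTACTA/2: at [12, 40, 53, 78, 122, 143, 151, 183, 191] ⇒ [14, 42, 55, 80, 124, 145, 153, 185, 193]

Pooled cuts: [0, 14, 20, 26, 32, 42, 55, 66, 80, 87, 97, 107, 116, 124, 134, 145, 153, 160, 179, 185, 193, 201, 210]

Fragments:
  0→14: 14 bp
  14→20: 6 bp
  20→26: 6 bp
  26→32: 6 bp
  32→42: 10 bp
  42→55: 13 bp
  55→66: 11 bp
  66→80: 14 bp
  80→87: 7 bp
  87→97: 10 bp
  97→107: 10 bp
  107→116: 9 bp
  116→124: 8 bp
  124→134: 10 bp
  134→145: 11 bp
  145→153: 8 bp
  153→160: 7 bp
  160→179: 19 bp
  179→185: 6 bp
  185→193: 8 bp
  193→201: 8 bp
  201→210: 9 bp
  210→0 (wrap): 214-210+0 = 4 bp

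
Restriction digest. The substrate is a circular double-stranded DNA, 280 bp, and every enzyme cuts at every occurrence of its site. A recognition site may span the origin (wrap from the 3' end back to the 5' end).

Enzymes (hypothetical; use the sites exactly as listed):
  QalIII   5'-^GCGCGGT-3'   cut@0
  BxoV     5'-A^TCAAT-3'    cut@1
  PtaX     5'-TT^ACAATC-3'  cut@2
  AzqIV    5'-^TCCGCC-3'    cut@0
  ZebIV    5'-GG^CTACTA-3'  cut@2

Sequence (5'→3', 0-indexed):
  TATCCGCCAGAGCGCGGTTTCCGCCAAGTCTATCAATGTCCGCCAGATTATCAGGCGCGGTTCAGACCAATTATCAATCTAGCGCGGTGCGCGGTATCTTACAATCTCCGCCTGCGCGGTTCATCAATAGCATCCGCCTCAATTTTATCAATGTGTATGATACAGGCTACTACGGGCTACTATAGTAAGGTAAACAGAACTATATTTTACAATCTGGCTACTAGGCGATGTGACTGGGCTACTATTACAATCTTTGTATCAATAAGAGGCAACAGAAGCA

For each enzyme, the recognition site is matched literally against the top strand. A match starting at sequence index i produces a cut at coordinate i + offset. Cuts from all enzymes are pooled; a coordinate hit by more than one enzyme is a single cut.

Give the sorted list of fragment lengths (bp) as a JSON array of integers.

[6,6,7,7,8,8,8,9,9,9,10,10,12,12,13,15,16,19,19,21,24,32]

Per-enzyme occurrences:
  QalIII (GCGCGGT, off=0): starts [11, 54, 81, 88, 113] → cuts [11, 54, 81, 88, 113]
  BxoV (ATCAAT, off=1): starts [31, 72, 122, 146, 257] → cuts [32, 73, 123, 147, 258]
  PtaX (TTACAATC, off=2): starts [98, 206, 244] → cuts [100, 208, 246]
  AzqIV (TCCGCC, off=0): starts [2, 19, 38, 106, 132] → cuts [2, 19, 38, 106, 132]
  ZebIV (GGCTACTA, off=2): starts [164, 174, 215, 236] → cuts [166, 176, 217, 238]

All cut coordinates (distinct, sorted): [2, 11, 19, 32, 38, 54, 73, 81, 88, 100, 106, 113, 123, 132, 147, 166, 176, 208, 217, 238, 246, 258]

Fragments:
  2→11: 9 bp
  11→19: 8 bp
  19→32: 13 bp
  32→38: 6 bp
  38→54: 16 bp
  54→73: 19 bp
  73→81: 8 bp
  81→88: 7 bp
  88→100: 12 bp
  100→106: 6 bp
  106→113: 7 bp
  113→123: 10 bp
  123→132: 9 bp
  132→147: 15 bp
  147→166: 19 bp
  166→176: 10 bp
  176→208: 32 bp
  208→217: 9 bp
  217→238: 21 bp
  238→246: 8 bp
  246→258: 12 bp
  258→2 (wrap): 280-258+2 = 24 bp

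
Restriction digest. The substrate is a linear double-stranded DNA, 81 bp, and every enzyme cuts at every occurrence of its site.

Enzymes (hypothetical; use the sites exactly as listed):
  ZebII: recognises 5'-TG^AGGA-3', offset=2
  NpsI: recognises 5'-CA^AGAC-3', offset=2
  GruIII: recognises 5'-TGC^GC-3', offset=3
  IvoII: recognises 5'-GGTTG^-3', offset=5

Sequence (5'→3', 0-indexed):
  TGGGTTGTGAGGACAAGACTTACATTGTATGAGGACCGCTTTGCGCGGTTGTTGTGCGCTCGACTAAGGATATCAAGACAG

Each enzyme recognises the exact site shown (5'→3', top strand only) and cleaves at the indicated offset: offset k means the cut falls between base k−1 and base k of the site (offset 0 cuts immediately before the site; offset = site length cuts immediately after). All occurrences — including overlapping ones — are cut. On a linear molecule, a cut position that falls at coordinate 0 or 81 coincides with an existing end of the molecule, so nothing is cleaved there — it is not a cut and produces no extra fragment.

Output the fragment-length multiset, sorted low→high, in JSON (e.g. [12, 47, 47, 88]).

Per-enzyme occurrences:
  ZebII (TGAGGA, off=2): starts [7, 29] → cuts [9, 31]
  NpsI (CAAGAC, off=2): starts [13, 73] → cuts [15, 75]
  GruIII (TGCGC, off=3): starts [41, 54] → cuts [44, 57]
  IvoII (GGTTG, off=5): starts [2, 46] → cuts [7, 51]

Pooled cuts: [7, 9, 15, 31, 44, 51, 57, 75]

Fragment lengths:
  [0,7): 7 bp
  [7,9): 2 bp
  [9,15): 6 bp
  [15,31): 16 bp
  [31,44): 13 bp
  [44,51): 7 bp
  [51,57): 6 bp
  [57,75): 18 bp
  [75,81): 6 bp

[2,6,6,6,7,7,13,16,18]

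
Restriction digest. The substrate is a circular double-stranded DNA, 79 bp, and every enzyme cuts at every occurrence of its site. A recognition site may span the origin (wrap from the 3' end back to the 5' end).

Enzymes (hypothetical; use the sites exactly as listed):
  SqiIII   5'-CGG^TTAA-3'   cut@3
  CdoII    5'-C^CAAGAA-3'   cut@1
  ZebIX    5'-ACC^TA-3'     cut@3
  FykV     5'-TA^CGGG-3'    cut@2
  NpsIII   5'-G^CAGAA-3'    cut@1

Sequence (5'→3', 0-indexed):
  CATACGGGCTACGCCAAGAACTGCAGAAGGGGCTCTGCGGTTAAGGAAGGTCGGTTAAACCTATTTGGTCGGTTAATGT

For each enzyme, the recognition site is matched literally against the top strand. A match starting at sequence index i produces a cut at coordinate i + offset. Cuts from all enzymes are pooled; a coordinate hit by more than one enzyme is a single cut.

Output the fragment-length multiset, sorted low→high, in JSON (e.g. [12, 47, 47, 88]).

[7,9,10,11,11,14,17]

Per-enzyme occurrences:
  SqiIII (CGGTTAA, off=3): starts [37, 51, 69] → cuts [40, 54, 72]
  CdoII (CCAAGAA, off=1): starts [13] → cuts [14]
  ZebIX (ACCTA, off=3): starts [58] → cuts [61]
  FykV (TACGGG, off=2): starts [2] → cuts [4]
  NpsIII (GCAGAA, off=1): starts [22] → cuts [23]

All cut coordinates (distinct, sorted): [4, 14, 23, 40, 54, 61, 72]

Fragments:
  4→14: 10 bp
  14→23: 9 bp
  23→40: 17 bp
  40→54: 14 bp
  54→61: 7 bp
  61→72: 11 bp
  72→4 (wrap): 79-72+4 = 11 bp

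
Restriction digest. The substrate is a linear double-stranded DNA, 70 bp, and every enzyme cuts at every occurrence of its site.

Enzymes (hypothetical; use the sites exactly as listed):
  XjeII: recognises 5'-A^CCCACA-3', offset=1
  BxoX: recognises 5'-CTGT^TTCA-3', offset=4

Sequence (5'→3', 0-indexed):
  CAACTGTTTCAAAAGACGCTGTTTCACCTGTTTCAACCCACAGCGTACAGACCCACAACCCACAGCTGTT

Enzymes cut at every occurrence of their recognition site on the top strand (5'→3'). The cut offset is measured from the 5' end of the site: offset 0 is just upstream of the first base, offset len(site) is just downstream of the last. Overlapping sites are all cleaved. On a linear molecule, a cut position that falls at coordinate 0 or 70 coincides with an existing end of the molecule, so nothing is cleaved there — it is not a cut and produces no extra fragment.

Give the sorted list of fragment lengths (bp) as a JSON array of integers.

Scan for sites:
  XjeII ACCCACA/1: at [35, 50, 57] ⇒ [36, 51, 58]
  BxoX CTGTTTCA/4: at [3, 18, 27] ⇒ [7, 22, 31]

All cut coordinates (distinct, sorted): [7, 22, 31, 36, 51, 58]

Fragment lengths:
  [0,7): 7 bp
  [7,22): 15 bp
  [22,31): 9 bp
  [31,36): 5 bp
  [36,51): 15 bp
  [51,58): 7 bp
  [58,70): 12 bp

[5,7,7,9,12,15,15]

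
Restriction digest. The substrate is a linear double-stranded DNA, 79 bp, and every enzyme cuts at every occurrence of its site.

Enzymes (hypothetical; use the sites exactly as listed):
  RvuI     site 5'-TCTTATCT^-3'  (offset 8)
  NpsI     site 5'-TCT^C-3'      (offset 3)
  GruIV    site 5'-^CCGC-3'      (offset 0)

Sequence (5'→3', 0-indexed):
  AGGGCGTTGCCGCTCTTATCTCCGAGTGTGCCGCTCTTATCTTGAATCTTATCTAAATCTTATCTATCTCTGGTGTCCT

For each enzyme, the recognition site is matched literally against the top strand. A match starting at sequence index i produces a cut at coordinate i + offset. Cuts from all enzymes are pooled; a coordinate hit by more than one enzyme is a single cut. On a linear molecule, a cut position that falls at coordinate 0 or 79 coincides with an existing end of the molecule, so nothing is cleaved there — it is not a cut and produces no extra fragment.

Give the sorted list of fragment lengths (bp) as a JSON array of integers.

Scan for sites:
  RvuI (TCTTATCT, off=8): starts [13, 34, 46, 57] → cuts [21, 42, 54, 65]
  NpsI (TCTC, off=3): starts [18, 66] → cuts [21, 69]
  GruIV (CCGC, off=0): starts [9, 30] → cuts [9, 30]

All cut coordinates (distinct, sorted): [9, 21, 30, 42, 54, 65, 69]

Fragment lengths:
  [0,9): 9 bp
  [9,21): 12 bp
  [21,30): 9 bp
  [30,42): 12 bp
  [42,54): 12 bp
  [54,65): 11 bp
  [65,69): 4 bp
  [69,79): 10 bp

[4,9,9,10,11,12,12,12]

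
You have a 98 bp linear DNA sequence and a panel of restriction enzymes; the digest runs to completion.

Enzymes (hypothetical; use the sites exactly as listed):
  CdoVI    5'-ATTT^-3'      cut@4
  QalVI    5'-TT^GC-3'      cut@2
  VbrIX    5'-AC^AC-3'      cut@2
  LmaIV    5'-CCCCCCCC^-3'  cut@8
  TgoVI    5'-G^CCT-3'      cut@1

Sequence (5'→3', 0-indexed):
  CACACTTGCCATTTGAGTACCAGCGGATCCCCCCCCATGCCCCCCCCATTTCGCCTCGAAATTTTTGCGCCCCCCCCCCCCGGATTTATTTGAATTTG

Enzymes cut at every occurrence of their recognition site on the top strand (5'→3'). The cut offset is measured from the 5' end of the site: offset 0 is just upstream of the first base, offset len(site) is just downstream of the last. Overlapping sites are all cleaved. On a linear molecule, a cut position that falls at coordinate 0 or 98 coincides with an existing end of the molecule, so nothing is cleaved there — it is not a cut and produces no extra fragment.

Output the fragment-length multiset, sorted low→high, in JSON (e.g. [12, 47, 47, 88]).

[1,1,1,1,1,2,2,3,4,4,4,6,6,7,11,11,11,22]

Scan for sites:
  CdoVI (ATTT, off=4): starts [10, 47, 60, 83, 87, 93] → cuts [14, 51, 64, 87, 91, 97]
  QalVI (TTGC, off=2): starts [5, 64] → cuts [7, 66]
  VbrIX (ACAC, off=2): starts [1] → cuts [3]
  LmaIV (CCCCCCCC, off=8): starts [28, 39, 69, 70, 71, 72, 73] → cuts [36, 47, 77, 78, 79, 80, 81]
  TgoVI (GCCT, off=1): starts [52] → cuts [53]

Pooled cuts: [3, 7, 14, 36, 47, 51, 53, 64, 66, 77, 78, 79, 80, 81, 87, 91, 97]

Fragments:
  [0,3): 3 bp
  [3,7): 4 bp
  [7,14): 7 bp
  [14,36): 22 bp
  [36,47): 11 bp
  [47,51): 4 bp
  [51,53): 2 bp
  [53,64): 11 bp
  [64,66): 2 bp
  [66,77): 11 bp
  [77,78): 1 bp
  [78,79): 1 bp
  [79,80): 1 bp
  [80,81): 1 bp
  [81,87): 6 bp
  [87,91): 4 bp
  [91,97): 6 bp
  [97,98): 1 bp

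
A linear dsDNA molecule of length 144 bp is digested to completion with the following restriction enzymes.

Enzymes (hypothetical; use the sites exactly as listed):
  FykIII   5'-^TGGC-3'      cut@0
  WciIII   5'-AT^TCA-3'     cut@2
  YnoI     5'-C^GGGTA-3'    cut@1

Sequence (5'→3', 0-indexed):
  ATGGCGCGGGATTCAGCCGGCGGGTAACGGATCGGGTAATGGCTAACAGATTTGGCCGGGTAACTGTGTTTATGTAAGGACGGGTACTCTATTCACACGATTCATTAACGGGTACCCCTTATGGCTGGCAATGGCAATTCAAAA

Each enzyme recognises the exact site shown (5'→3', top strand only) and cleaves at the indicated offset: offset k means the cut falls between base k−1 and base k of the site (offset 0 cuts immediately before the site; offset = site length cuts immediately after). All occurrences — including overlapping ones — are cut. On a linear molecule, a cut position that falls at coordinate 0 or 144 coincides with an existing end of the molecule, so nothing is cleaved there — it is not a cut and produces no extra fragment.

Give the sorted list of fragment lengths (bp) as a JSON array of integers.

Scan for sites:
  FykIII TGGC/0: at [1, 39, 52, 121, 125, 131] ⇒ [1, 39, 52, 121, 125, 131]
  WciIII ATTCA/2: at [10, 90, 99, 136] ⇒ [12, 92, 101, 138]
  YnoI CGGGTA/1: at [20, 32, 56, 80, 108] ⇒ [21, 33, 57, 81, 109]

Pooled cuts: [1, 12, 21, 33, 39, 52, 57, 81, 92, 101, 109, 121, 125, 131, 138]

Fragments:
  [0,1): 1 bp
  [1,12): 11 bp
  [12,21): 9 bp
  [21,33): 12 bp
  [33,39): 6 bp
  [39,52): 13 bp
  [52,57): 5 bp
  [57,81): 24 bp
  [81,92): 11 bp
  [92,101): 9 bp
  [101,109): 8 bp
  [109,121): 12 bp
  [121,125): 4 bp
  [125,131): 6 bp
  [131,138): 7 bp
  [138,144): 6 bp

[1,4,5,6,6,6,7,8,9,9,11,11,12,12,13,24]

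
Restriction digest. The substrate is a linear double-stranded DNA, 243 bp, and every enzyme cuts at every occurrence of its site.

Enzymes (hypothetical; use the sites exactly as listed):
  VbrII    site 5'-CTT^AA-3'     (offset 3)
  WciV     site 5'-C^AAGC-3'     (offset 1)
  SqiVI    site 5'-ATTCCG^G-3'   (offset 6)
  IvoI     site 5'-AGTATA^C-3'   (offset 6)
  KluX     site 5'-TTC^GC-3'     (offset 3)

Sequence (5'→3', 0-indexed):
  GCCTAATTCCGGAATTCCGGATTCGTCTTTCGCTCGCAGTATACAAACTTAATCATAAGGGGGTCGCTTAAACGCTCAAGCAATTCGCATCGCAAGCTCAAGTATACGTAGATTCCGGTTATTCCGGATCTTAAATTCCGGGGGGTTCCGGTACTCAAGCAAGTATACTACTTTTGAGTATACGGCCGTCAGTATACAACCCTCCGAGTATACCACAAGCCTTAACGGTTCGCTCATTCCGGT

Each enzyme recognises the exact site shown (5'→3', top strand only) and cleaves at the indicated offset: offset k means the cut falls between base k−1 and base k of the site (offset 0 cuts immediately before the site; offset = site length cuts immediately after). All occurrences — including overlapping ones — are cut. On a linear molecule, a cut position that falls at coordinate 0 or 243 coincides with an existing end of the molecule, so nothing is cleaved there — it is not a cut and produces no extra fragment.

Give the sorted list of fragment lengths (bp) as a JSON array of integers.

[2,4,6,7,7,7,8,8,8,8,9,9,10,11,11,11,12,12,13,14,15,16,16,19]

Site scan:
  VbrII CTTAA/3: at [47, 66, 129, 220] ⇒ [50, 69, 132, 223]
  WciV CAAGC/1: at [76, 92, 155, 215] ⇒ [77, 93, 156, 216]
  SqiVI ATTCCGG/6: at [5, 13, 111, 120, 134, 235] ⇒ [11, 19, 117, 126, 140, 241]
  IvoI AGTATAC/6: at [37, 100, 161, 176, 190, 206] ⇒ [43, 106, 167, 182, 196, 212]
  KluX TTCGC/3: at [28, 83, 228] ⇒ [31, 86, 231]

All cut coordinates (distinct, sorted): [11, 19, 31, 43, 50, 69, 77, 86, 93, 106, 117, 126, 132, 140, 156, 167, 182, 196, 212, 216, 223, 231, 241]

Fragment lengths:
  [0,11): 11 bp
  [11,19): 8 bp
  [19,31): 12 bp
  [31,43): 12 bp
  [43,50): 7 bp
  [50,69): 19 bp
  [69,77): 8 bp
  [77,86): 9 bp
  [86,93): 7 bp
  [93,106): 13 bp
  [106,117): 11 bp
  [117,126): 9 bp
  [126,132): 6 bp
  [132,140): 8 bp
  [140,156): 16 bp
  [156,167): 11 bp
  [167,182): 15 bp
  [182,196): 14 bp
  [196,212): 16 bp
  [212,216): 4 bp
  [216,223): 7 bp
  [223,231): 8 bp
  [231,241): 10 bp
  [241,243): 2 bp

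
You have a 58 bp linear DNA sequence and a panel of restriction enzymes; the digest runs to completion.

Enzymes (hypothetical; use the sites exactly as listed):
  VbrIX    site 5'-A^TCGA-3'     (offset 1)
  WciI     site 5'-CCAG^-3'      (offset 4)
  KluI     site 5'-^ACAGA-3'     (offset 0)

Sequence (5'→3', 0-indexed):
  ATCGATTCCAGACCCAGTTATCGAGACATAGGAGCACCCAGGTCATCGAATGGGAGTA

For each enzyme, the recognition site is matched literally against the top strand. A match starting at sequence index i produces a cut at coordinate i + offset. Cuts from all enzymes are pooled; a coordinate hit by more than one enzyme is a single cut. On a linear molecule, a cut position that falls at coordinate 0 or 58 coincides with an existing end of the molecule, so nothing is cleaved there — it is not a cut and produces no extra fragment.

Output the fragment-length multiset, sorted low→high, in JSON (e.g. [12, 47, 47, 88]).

Per-enzyme occurrences:
  VbrIX (ATCGA, off=1): starts [0, 19, 44] → cuts [1, 20, 45]
  WciI (CCAG, off=4): starts [7, 13, 37] → cuts [11, 17, 41]
  KluI (ACAGA, off=0): no sites

Pooled cuts: [1, 11, 17, 20, 41, 45]

Fragment lengths:
  [0,1): 1 bp
  [1,11): 10 bp
  [11,17): 6 bp
  [17,20): 3 bp
  [20,41): 21 bp
  [41,45): 4 bp
  [45,58): 13 bp

[1,3,4,6,10,13,21]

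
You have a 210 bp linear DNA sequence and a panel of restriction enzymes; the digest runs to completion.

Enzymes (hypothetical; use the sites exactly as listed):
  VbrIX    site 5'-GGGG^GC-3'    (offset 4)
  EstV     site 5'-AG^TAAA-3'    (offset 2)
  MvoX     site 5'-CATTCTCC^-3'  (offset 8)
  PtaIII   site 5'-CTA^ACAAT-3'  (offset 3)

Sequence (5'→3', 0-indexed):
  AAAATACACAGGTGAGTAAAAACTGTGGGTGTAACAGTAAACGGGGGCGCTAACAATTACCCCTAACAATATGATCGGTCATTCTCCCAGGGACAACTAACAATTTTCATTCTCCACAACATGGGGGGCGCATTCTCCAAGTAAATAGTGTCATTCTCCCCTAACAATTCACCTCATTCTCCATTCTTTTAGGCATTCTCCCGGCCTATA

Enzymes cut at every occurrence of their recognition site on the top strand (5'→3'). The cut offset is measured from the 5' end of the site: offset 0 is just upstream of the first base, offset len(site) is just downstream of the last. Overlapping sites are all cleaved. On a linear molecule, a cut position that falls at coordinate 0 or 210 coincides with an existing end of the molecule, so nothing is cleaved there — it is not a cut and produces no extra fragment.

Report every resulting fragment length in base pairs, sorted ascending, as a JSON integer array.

[3,4,6,9,9,11,12,12,13,16,16,18,19,19,21,22]

Per-enzyme occurrences:
  VbrIX (GGGGGC, off=4): starts [42, 123] → cuts [46, 127]
  EstV (AGTAAA, off=2): starts [14, 35, 139] → cuts [16, 37, 141]
  MvoX (CATTCTCC, off=8): starts [79, 107, 130, 151, 174, 193] → cuts [87, 115, 138, 159, 182, 201]
  PtaIII (CTAACAAT, off=3): starts [49, 62, 96, 160] → cuts [52, 65, 99, 163]

All cut coordinates (distinct, sorted): [16, 37, 46, 52, 65, 87, 99, 115, 127, 138, 141, 159, 163, 182, 201]

Fragments:
  [0,16): 16 bp
  [16,37): 21 bp
  [37,46): 9 bp
  [46,52): 6 bp
  [52,65): 13 bp
  [65,87): 22 bp
  [87,99): 12 bp
  [99,115): 16 bp
  [115,127): 12 bp
  [127,138): 11 bp
  [138,141): 3 bp
  [141,159): 18 bp
  [159,163): 4 bp
  [163,182): 19 bp
  [182,201): 19 bp
  [201,210): 9 bp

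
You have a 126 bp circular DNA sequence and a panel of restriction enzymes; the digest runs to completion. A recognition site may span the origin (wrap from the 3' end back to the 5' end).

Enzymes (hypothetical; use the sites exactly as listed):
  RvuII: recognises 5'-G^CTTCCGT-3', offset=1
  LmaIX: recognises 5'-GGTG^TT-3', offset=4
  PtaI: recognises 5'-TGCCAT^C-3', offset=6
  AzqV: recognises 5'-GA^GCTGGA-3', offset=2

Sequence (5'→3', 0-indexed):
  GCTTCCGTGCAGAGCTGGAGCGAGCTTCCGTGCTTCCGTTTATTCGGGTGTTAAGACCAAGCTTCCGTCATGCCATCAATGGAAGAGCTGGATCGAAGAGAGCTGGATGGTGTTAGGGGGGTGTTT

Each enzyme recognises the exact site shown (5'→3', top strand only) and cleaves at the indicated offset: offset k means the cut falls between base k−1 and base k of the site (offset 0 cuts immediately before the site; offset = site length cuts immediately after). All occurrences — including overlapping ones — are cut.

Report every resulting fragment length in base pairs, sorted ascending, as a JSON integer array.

[4,8,10,11,11,11,11,12,15,15,18]

Site scan:
  RvuII GCTTCCGT/1: at [0, 23, 31, 60] ⇒ [1, 24, 32, 61]
  LmaIX GGTGTT/4: at [46, 108, 119] ⇒ [50, 112, 123]
  PtaI TGCCATC/6: at [70] ⇒ [76]
  AzqV GAGCTGGA/2: at [11, 84, 99] ⇒ [13, 86, 101]

Pooled cuts: [1, 13, 24, 32, 50, 61, 76, 86, 101, 112, 123]

Fragment lengths:
  1→13: 12 bp
  13→24: 11 bp
  24→32: 8 bp
  32→50: 18 bp
  50→61: 11 bp
  61→76: 15 bp
  76→86: 10 bp
  86→101: 15 bp
  101→112: 11 bp
  112→123: 11 bp
  123→1 (wrap): 126-123+1 = 4 bp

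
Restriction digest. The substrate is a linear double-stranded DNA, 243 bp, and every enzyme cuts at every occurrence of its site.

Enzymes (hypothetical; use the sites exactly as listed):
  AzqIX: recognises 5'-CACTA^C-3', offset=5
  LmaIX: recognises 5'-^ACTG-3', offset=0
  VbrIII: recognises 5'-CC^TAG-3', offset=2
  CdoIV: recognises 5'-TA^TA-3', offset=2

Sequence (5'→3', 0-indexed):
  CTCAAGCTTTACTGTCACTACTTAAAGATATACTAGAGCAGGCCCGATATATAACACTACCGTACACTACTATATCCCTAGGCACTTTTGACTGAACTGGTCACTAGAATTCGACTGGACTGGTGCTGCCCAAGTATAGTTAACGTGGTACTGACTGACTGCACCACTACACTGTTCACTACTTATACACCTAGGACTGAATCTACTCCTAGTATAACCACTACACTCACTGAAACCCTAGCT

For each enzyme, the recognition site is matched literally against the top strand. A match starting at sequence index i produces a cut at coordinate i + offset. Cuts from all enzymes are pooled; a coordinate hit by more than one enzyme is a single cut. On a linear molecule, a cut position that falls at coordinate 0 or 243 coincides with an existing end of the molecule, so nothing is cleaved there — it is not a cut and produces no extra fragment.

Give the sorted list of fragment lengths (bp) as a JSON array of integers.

[1,2,3,4,4,4,4,5,5,5,5,5,6,6,8,9,10,10,10,10,10,11,12,12,13,14,18,18,19]

Scan for sites:
  AzqIX (CACTAC, off=5): starts [15, 54, 64, 164, 176, 218] → cuts [20, 59, 69, 169, 181, 223]
  LmaIX (ACTG, off=0): starts [10, 90, 95, 113, 118, 149, 153, 157, 170, 195, 228] → cuts [10, 90, 95, 113, 118, 149, 153, 157, 170, 195, 228]
  VbrIII (CCTAG, off=2): starts [76, 189, 207, 236] → cuts [78, 191, 209, 238]
  CdoIV (TATA, off=2): starts [28, 47, 49, 70, 134, 183, 212] → cuts [30, 49, 51, 72, 136, 185, 214]

All cut coordinates (distinct, sorted): [10, 20, 30, 49, 51, 59, 69, 72, 78, 90, 95, 113, 118, 136, 149, 153, 157, 169, 170, 181, 185, 191, 195, 209, 214, 223, 228, 238]

Fragments:
  [0,10): 10 bp
  [10,20): 10 bp
  [20,30): 10 bp
  [30,49): 19 bp
  [49,51): 2 bp
  [51,59): 8 bp
  [59,69): 10 bp
  [69,72): 3 bp
  [72,78): 6 bp
  [78,90): 12 bp
  [90,95): 5 bp
  [95,113): 18 bp
  [113,118): 5 bp
  [118,136): 18 bp
  [136,149): 13 bp
  [149,153): 4 bp
  [153,157): 4 bp
  [157,169): 12 bp
  [169,170): 1 bp
  [170,181): 11 bp
  [181,185): 4 bp
  [185,191): 6 bp
  [191,195): 4 bp
  [195,209): 14 bp
  [209,214): 5 bp
  [214,223): 9 bp
  [223,228): 5 bp
  [228,238): 10 bp
  [238,243): 5 bp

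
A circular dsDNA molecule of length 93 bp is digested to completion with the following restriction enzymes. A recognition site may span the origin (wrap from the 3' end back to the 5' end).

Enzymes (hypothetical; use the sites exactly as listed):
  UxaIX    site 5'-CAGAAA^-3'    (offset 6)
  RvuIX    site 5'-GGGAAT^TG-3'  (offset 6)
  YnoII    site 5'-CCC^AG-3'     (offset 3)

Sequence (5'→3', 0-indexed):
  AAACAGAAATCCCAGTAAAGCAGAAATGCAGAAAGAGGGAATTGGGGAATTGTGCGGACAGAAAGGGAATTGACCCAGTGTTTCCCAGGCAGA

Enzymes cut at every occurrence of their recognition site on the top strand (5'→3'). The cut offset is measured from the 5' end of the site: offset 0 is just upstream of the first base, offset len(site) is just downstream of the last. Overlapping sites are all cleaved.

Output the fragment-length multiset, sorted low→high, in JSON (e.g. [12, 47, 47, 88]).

[4,6,6,7,8,8,8,9,10,13,14]

Scan for sites:
  UxaIX (CAGAAA, off=6): starts [3, 20, 28, 58, 89] → cuts [2, 9, 26, 34, 64]
  RvuIX (GGGAATTG, off=6): starts [36, 44, 64] → cuts [42, 50, 70]
  YnoII (CCCAG, off=3): starts [10, 73, 83] → cuts [13, 76, 86]

All cut coordinates (distinct, sorted): [2, 9, 13, 26, 34, 42, 50, 64, 70, 76, 86]

Fragment lengths:
  2→9: 7 bp
  9→13: 4 bp
  13→26: 13 bp
  26→34: 8 bp
  34→42: 8 bp
  42→50: 8 bp
  50→64: 14 bp
  64→70: 6 bp
  70→76: 6 bp
  76→86: 10 bp
  86→2 (wrap): 93-86+2 = 9 bp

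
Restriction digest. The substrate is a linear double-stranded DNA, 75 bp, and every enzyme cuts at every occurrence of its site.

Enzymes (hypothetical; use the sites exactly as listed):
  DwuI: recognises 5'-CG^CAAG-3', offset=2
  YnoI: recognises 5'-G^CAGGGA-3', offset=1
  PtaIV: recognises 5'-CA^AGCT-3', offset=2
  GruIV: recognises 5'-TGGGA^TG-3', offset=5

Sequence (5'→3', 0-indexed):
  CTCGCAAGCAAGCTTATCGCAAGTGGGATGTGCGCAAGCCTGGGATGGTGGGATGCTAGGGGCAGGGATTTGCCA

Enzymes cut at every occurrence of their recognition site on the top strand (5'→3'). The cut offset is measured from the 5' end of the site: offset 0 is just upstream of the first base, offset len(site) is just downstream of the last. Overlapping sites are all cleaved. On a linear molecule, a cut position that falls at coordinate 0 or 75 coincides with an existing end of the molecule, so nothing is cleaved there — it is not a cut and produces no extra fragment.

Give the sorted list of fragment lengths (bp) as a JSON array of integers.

[4,6,6,8,9,9,9,11,13]

Site scan:
  DwuI CGCAAG/2: at [2, 17, 32] ⇒ [4, 19, 34]
  YnoI GCAGGGA/1: at [61] ⇒ [62]
  PtaIV CAAGCT/2: at [8] ⇒ [10]
  GruIV TGGGATG/5: at [23, 40, 48] ⇒ [28, 45, 53]

Pooled cuts: [4, 10, 19, 28, 34, 45, 53, 62]

Fragment lengths:
  [0,4): 4 bp
  [4,10): 6 bp
  [10,19): 9 bp
  [19,28): 9 bp
  [28,34): 6 bp
  [34,45): 11 bp
  [45,53): 8 bp
  [53,62): 9 bp
  [62,75): 13 bp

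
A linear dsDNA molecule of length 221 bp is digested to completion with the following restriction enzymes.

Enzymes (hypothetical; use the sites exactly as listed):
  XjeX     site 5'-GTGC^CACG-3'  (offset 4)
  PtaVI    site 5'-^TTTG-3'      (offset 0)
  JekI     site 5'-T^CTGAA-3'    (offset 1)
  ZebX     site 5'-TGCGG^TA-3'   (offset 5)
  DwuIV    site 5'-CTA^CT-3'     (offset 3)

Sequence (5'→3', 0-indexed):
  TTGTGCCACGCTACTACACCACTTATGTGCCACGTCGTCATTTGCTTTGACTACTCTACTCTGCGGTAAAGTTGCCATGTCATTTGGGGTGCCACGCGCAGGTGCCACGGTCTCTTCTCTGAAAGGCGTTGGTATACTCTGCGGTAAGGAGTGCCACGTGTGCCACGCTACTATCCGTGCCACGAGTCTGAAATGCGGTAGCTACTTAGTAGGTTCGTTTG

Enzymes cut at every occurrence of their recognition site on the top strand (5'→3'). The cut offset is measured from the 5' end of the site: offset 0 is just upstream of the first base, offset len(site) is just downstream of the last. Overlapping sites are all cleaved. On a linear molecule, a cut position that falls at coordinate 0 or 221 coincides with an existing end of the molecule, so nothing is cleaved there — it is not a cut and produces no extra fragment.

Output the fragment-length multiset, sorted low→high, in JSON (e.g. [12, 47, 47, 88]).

[4,5,5,6,6,7,7,7,8,8,9,10,10,10,10,11,13,13,13,16,17,26]

Site scan:
  XjeX GTGCCACG/4: at [2, 26, 88, 101, 150, 159, 176] ⇒ [6, 30, 92, 105, 154, 163, 180]
  PtaVI TTTG/0: at [40, 45, 82, 217] ⇒ [40, 45, 82, 217]
  JekI TCTGAA/1: at [117, 186] ⇒ [118, 187]
  ZebX TGCGGTA/5: at [61, 139, 193] ⇒ [66, 144, 198]
  DwuIV CTACT/3: at [10, 50, 55, 167, 201] ⇒ [13, 53, 58, 170, 204]

All cut coordinates (distinct, sorted): [6, 13, 30, 40, 45, 53, 58, 66, 82, 92, 105, 118, 144, 154, 163, 170, 180, 187, 198, 204, 217]

Fragment lengths:
  [0,6): 6 bp
  [6,13): 7 bp
  [13,30): 17 bp
  [30,40): 10 bp
  [40,45): 5 bp
  [45,53): 8 bp
  [53,58): 5 bp
  [58,66): 8 bp
  [66,82): 16 bp
  [82,92): 10 bp
  [92,105): 13 bp
  [105,118): 13 bp
  [118,144): 26 bp
  [144,154): 10 bp
  [154,163): 9 bp
  [163,170): 7 bp
  [170,180): 10 bp
  [180,187): 7 bp
  [187,198): 11 bp
  [198,204): 6 bp
  [204,217): 13 bp
  [217,221): 4 bp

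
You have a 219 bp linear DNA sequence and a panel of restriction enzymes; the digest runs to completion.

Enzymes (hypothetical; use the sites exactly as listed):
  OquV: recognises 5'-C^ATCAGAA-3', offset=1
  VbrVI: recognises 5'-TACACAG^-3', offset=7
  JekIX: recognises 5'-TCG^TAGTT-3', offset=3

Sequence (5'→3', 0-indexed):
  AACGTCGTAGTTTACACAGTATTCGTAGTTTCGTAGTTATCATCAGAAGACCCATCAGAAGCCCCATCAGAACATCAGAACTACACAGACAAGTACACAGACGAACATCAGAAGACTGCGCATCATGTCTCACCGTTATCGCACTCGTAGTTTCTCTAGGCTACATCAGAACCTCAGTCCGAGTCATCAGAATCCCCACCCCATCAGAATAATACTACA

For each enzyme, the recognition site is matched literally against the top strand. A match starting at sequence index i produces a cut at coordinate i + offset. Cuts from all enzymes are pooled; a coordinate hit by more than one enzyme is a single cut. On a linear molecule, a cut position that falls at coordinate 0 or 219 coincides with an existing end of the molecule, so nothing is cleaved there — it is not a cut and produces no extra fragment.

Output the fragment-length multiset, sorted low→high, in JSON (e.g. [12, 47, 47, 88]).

Per-enzyme occurrences:
  OquV (CATCAGAA, off=1): starts [40, 52, 64, 72, 105, 163, 184, 201] → cuts [41, 53, 65, 73, 106, 164, 185, 202]
  VbrVI (TACACAG, off=7): starts [12, 81, 93] → cuts [19, 88, 100]
  JekIX (TCGTAGTT, off=3): starts [4, 22, 30, 144] → cuts [7, 25, 33, 147]

Pooled cuts: [7, 19, 25, 33, 41, 53, 65, 73, 88, 100, 106, 147, 164, 185, 202]

Fragment lengths:
  [0,7): 7 bp
  [7,19): 12 bp
  [19,25): 6 bp
  [25,33): 8 bp
  [33,41): 8 bp
  [41,53): 12 bp
  [53,65): 12 bp
  [65,73): 8 bp
  [73,88): 15 bp
  [88,100): 12 bp
  [100,106): 6 bp
  [106,147): 41 bp
  [147,164): 17 bp
  [164,185): 21 bp
  [185,202): 17 bp
  [202,219): 17 bp

[6,6,7,8,8,8,12,12,12,12,15,17,17,17,21,41]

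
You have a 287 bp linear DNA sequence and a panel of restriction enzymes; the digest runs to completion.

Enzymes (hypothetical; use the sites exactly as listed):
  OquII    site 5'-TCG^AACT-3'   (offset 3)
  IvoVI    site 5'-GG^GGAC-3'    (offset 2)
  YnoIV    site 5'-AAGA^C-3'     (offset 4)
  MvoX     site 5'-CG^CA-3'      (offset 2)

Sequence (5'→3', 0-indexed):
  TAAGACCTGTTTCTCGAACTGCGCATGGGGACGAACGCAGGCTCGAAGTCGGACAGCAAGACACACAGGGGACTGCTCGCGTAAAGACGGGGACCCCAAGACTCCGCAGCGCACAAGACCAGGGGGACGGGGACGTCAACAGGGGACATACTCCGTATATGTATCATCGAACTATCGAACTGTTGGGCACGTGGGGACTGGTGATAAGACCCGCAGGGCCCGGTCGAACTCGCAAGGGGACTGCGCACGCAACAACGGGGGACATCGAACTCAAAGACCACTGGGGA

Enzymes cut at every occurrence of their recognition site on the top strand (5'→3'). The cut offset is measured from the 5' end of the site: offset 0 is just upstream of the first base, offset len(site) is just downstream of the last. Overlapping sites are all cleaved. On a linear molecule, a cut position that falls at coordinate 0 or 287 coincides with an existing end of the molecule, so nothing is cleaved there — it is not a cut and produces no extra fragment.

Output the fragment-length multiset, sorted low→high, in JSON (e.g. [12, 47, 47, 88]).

[3,4,4,5,5,5,5,5,6,6,6,7,7,8,8,8,8,9,10,10,10,11,11,13,13,15,17,18,24,26]

Scan for sites:
  OquII TCGAACT/3: at [13, 166, 174, 223, 264] ⇒ [16, 169, 177, 226, 267]
  IvoVI GGGGAC/2: at [26, 67, 88, 122, 128, 141, 192, 235, 257] ⇒ [28, 69, 90, 124, 130, 143, 194, 237, 259]
  YnoIV AAGAC/4: at [1, 57, 83, 97, 114, 205, 273] ⇒ [5, 61, 87, 101, 118, 209, 277]
  MvoX CGCA/2: at [21, 35, 104, 109, 211, 230, 243, 247] ⇒ [23, 37, 106, 111, 213, 232, 245, 249]

All cut coordinates (distinct, sorted): [5, 16, 23, 28, 37, 61, 69, 87, 90, 101, 106, 111, 118, 124, 130, 143, 169, 177, 194, 209, 213, 226, 232, 237, 245, 249, 259, 267, 277]

Fragment lengths:
  [0,5): 5 bp
  [5,16): 11 bp
  [16,23): 7 bp
  [23,28): 5 bp
  [28,37): 9 bp
  [37,61): 24 bp
  [61,69): 8 bp
  [69,87): 18 bp
  [87,90): 3 bp
  [90,101): 11 bp
  [101,106): 5 bp
  [106,111): 5 bp
  [111,118): 7 bp
  [118,124): 6 bp
  [124,130): 6 bp
  [130,143): 13 bp
  [143,169): 26 bp
  [169,177): 8 bp
  [177,194): 17 bp
  [194,209): 15 bp
  [209,213): 4 bp
  [213,226): 13 bp
  [226,232): 6 bp
  [232,237): 5 bp
  [237,245): 8 bp
  [245,249): 4 bp
  [249,259): 10 bp
  [259,267): 8 bp
  [267,277): 10 bp
  [277,287): 10 bp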